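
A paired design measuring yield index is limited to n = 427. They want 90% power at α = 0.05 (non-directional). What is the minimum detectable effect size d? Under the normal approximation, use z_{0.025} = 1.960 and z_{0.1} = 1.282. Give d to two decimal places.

d_min ≈ 0.16

For a single sample (or paired design) of n = 427: d_min = (z_{α/2} + z_β)/√n.
z-sum = 1.960 + 1.282 = 3.242.
d_min = 3.242 / √427 = 3.242 / 20.664 = 0.157.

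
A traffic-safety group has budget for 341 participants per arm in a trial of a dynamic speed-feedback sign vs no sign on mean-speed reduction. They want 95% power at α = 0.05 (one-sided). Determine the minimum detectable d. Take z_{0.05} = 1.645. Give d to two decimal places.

For two independent groups of n = 341 each: d_min = (z_{α} + z_β)·√(2/n).
z-sum = 1.645 + 1.645 = 3.290.
d_min = 3.290 × √(2/341) = 3.290 × 0.0766 = 0.252.

d_min ≈ 0.25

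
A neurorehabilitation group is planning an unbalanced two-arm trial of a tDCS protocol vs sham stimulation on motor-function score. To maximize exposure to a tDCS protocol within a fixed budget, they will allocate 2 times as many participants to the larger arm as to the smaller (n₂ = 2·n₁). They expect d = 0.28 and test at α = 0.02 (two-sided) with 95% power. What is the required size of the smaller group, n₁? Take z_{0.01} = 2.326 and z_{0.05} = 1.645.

n₁ = 302

With allocation ratio k = n₂/n₁ = 2, Var(x̄₁−x̄₂) = σ²(1/n₁ + 1/(k·n₁)) = σ²·(k+1)/(k·n₁).
So n₁ = (1 + 1/k)·((z_{α/2} + z_β)/d)² = 1.500 × (3.971/0.28)².
n₁ = 1.500 × 201.13 = 301.7.
Round up: n₁ = 302, giving n₂ = 2 × 302 = 604.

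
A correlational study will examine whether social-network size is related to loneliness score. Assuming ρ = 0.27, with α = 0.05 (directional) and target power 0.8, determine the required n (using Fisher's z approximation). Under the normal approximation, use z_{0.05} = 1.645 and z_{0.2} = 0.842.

n = 84

Fisher's z: C = ½·ln((1+r)/(1−r)) = ½·ln(1.7397) = 0.2769.
n = ((z_{α} + z_β)/C)² + 3.
(1.645 + 0.842) / 0.2769 = 2.487 / 0.2769 = 8.982.
n = 8.982² + 3 = 80.67 + 3 = 83.7.
Round up.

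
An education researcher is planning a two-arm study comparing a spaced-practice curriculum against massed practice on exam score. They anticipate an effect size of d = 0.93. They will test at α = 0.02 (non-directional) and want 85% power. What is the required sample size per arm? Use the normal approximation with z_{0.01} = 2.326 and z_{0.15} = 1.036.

For two independent groups with equal n: n = 2·((z_{α/2} + z_β) / d)².
z_{α/2} + z_β = 2.326 + 1.036 = 3.362.
n = 2 × (3.362 / 0.93)² = 2 × 3.615² = 2 × 13.07 = 26.1.
Round up to the next whole participant.

n = 27 per group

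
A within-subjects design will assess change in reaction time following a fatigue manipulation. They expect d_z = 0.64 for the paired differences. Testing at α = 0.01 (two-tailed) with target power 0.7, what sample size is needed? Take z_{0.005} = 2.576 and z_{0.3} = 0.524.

For a paired (one-sample on differences) test: n = ((z_{α/2} + z_β) / d)².
z_{α/2} + z_β = 2.576 + 0.524 = 3.100.
n = (3.100 / 0.64)² = 4.844² = 23.46.
Round up.

n = 24 pairs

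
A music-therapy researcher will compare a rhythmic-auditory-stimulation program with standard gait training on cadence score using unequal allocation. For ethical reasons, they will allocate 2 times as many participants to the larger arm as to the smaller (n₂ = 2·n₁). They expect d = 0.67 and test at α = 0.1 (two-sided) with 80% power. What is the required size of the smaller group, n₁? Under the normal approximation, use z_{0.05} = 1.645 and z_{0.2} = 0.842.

n₁ = 21

With allocation ratio k = n₂/n₁ = 2, Var(x̄₁−x̄₂) = σ²(1/n₁ + 1/(k·n₁)) = σ²·(k+1)/(k·n₁).
So n₁ = (1 + 1/k)·((z_{α/2} + z_β)/d)² = 1.500 × (2.487/0.67)².
n₁ = 1.500 × 13.78 = 20.7.
Round up: n₁ = 21, giving n₂ = 2 × 21 = 42.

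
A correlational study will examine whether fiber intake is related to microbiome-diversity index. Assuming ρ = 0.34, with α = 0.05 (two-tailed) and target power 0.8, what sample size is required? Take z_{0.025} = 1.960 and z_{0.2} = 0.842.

n = 66

Fisher's z: C = ½·ln((1+r)/(1−r)) = ½·ln(2.0303) = 0.3541.
n = ((z_{α/2} + z_β)/C)² + 3.
(1.960 + 0.842) / 0.3541 = 2.802 / 0.3541 = 7.913.
n = 7.913² + 3 = 62.62 + 3 = 65.6.
Round up.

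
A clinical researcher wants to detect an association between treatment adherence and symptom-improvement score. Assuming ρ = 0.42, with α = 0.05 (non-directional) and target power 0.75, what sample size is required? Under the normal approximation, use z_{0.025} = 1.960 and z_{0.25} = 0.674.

n = 38

Fisher's z: C = ½·ln((1+r)/(1−r)) = ½·ln(2.4483) = 0.4477.
n = ((z_{α/2} + z_β)/C)² + 3.
(1.960 + 0.674) / 0.4477 = 2.634 / 0.4477 = 5.883.
n = 5.883² + 3 = 34.61 + 3 = 37.6.
Round up.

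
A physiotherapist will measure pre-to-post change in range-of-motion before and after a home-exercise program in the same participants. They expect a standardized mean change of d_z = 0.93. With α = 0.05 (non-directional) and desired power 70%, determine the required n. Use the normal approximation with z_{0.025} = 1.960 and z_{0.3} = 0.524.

For a paired (one-sample on differences) test: n = ((z_{α/2} + z_β) / d)².
z_{α/2} + z_β = 1.960 + 0.524 = 2.484.
n = (2.484 / 0.93)² = 2.671² = 7.13.
Round up.

n = 8 pairs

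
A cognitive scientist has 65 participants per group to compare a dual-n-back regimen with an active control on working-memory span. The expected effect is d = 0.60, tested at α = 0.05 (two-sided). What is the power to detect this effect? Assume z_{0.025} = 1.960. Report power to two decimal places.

For two equal groups, power = Φ(d·√(n/2) − z_{α/2}).
d·√(n/2) = 0.60 × √(65/2) = 0.60 × 5.701 = 3.421.
z_β = 3.421 − 1.960 = 1.461.
Power = Φ(1.461) = 0.928.

power ≈ 0.93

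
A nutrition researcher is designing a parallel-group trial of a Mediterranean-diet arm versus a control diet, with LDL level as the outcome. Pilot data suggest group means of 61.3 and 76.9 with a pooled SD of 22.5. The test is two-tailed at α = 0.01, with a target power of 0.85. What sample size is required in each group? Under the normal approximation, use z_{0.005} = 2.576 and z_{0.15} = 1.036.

n = 55 per group

Cohen's d = |M₁ − M₂| / SD_pooled = |61.3 − 76.9| / 22.5 = 15.6 / 22.5 = 0.693.
For two independent groups with equal n: n = 2·((z_{α/2} + z_β) / d)².
z_{α/2} + z_β = 2.576 + 1.036 = 3.612.
n = 2 × (3.612 / 0.693)² = 2 × 5.212² = 2 × 27.17 = 54.3.
Round up to the next whole participant.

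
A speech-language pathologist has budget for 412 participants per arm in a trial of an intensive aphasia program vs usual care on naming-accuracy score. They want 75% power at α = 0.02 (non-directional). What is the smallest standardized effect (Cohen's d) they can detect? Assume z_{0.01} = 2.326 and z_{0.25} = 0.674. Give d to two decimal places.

For two independent groups of n = 412 each: d_min = (z_{α/2} + z_β)·√(2/n).
z-sum = 2.326 + 0.674 = 3.000.
d_min = 3.000 × √(2/412) = 3.000 × 0.0697 = 0.209.

d_min ≈ 0.21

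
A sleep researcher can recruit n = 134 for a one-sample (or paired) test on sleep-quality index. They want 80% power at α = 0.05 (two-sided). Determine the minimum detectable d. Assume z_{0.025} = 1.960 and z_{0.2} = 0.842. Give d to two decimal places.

For a single sample (or paired design) of n = 134: d_min = (z_{α/2} + z_β)/√n.
z-sum = 1.960 + 0.842 = 2.802.
d_min = 2.802 / √134 = 2.802 / 11.576 = 0.242.

d_min ≈ 0.24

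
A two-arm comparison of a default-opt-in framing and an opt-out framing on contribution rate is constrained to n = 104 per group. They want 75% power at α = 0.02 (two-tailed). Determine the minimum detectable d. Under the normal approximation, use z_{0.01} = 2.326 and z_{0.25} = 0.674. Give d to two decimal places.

d_min ≈ 0.42

For two independent groups of n = 104 each: d_min = (z_{α/2} + z_β)·√(2/n).
z-sum = 2.326 + 0.674 = 3.000.
d_min = 3.000 × √(2/104) = 3.000 × 0.1387 = 0.416.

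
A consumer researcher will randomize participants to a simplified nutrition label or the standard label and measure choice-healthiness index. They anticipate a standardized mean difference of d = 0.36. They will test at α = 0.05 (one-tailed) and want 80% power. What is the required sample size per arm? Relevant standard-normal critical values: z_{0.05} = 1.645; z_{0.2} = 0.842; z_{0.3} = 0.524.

n = 96 per group

For two independent groups with equal n: n = 2·((z_{α} + z_β) / d)².
z_{α} + z_β = 1.645 + 0.842 = 2.487.
n = 2 × (2.487 / 0.36)² = 2 × 6.908² = 2 × 47.73 = 95.5.
Round up to the next whole participant.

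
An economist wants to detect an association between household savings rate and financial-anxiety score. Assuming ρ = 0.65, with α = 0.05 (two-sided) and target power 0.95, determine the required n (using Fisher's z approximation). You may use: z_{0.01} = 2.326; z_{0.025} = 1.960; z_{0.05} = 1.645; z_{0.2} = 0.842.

Fisher's z: C = ½·ln((1+r)/(1−r)) = ½·ln(4.7143) = 0.7753.
n = ((z_{α/2} + z_β)/C)² + 3.
(1.960 + 1.645) / 0.7753 = 3.605 / 0.7753 = 4.650.
n = 4.650² + 3 = 21.62 + 3 = 24.6.
Round up.

n = 25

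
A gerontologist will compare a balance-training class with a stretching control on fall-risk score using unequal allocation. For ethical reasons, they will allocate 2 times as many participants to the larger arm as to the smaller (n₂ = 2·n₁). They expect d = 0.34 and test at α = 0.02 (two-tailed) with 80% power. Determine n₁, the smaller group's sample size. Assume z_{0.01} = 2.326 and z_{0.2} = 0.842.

With allocation ratio k = n₂/n₁ = 2, Var(x̄₁−x̄₂) = σ²(1/n₁ + 1/(k·n₁)) = σ²·(k+1)/(k·n₁).
So n₁ = (1 + 1/k)·((z_{α/2} + z_β)/d)² = 1.500 × (3.168/0.34)².
n₁ = 1.500 × 86.82 = 130.2.
Round up: n₁ = 131, giving n₂ = 2 × 131 = 262.

n₁ = 131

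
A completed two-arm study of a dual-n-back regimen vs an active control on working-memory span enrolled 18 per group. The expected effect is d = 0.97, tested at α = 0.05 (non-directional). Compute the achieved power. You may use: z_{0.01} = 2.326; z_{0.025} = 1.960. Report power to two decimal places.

For two equal groups, power = Φ(d·√(n/2) − z_{α/2}).
d·√(n/2) = 0.97 × √(18/2) = 0.97 × 3.000 = 2.910.
z_β = 2.910 − 1.960 = 0.950.
Power = Φ(0.950) = 0.829.

power ≈ 0.83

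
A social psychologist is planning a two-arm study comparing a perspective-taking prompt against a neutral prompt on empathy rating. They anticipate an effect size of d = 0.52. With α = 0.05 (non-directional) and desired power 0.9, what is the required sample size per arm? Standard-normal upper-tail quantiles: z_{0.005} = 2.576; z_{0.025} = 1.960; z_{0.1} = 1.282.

n = 78 per group

For two independent groups with equal n: n = 2·((z_{α/2} + z_β) / d)².
z_{α/2} + z_β = 1.960 + 1.282 = 3.242.
n = 2 × (3.242 / 0.52)² = 2 × 6.235² = 2 × 38.87 = 77.7.
Round up to the next whole participant.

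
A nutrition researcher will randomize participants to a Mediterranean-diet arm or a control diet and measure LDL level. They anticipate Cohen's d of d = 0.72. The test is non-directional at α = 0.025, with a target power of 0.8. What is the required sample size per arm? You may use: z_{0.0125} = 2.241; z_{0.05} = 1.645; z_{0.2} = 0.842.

n = 37 per group

For two independent groups with equal n: n = 2·((z_{α/2} + z_β) / d)².
z_{α/2} + z_β = 2.241 + 0.842 = 3.083.
n = 2 × (3.083 / 0.72)² = 2 × 4.282² = 2 × 18.34 = 36.7.
Round up to the next whole participant.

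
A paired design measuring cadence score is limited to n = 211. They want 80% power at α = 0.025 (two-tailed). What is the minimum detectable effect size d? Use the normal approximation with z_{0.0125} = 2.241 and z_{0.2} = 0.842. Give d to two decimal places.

d_min ≈ 0.21

For a single sample (or paired design) of n = 211: d_min = (z_{α/2} + z_β)/√n.
z-sum = 2.241 + 0.842 = 3.083.
d_min = 3.083 / √211 = 3.083 / 14.526 = 0.212.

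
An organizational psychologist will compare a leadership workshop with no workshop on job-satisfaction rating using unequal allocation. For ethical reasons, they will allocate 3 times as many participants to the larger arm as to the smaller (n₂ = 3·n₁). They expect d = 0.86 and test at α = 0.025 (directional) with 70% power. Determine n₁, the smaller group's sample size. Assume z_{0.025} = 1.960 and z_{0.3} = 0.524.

With allocation ratio k = n₂/n₁ = 3, Var(x̄₁−x̄₂) = σ²(1/n₁ + 1/(k·n₁)) = σ²·(k+1)/(k·n₁).
So n₁ = (1 + 1/k)·((z_{α} + z_β)/d)² = 1.333 × (2.484/0.86)².
n₁ = 1.333 × 8.34 = 11.1.
Round up: n₁ = 12, giving n₂ = 3 × 12 = 36.

n₁ = 12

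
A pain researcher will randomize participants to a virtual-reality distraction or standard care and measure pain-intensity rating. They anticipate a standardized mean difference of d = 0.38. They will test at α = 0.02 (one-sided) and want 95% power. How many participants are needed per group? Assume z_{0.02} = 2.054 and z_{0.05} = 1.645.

For two independent groups with equal n: n = 2·((z_{α} + z_β) / d)².
z_{α} + z_β = 2.054 + 1.645 = 3.699.
n = 2 × (3.699 / 0.38)² = 2 × 9.734² = 2 × 94.75 = 189.5.
Round up to the next whole participant.

n = 190 per group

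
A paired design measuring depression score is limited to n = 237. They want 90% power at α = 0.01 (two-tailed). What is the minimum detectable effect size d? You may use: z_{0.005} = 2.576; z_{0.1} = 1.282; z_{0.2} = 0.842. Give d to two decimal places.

For a single sample (or paired design) of n = 237: d_min = (z_{α/2} + z_β)/√n.
z-sum = 2.576 + 1.282 = 3.858.
d_min = 3.858 / √237 = 3.858 / 15.395 = 0.251.

d_min ≈ 0.25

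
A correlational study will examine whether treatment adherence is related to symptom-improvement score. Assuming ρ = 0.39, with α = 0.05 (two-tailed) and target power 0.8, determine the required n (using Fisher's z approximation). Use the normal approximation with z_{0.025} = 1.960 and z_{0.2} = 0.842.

Fisher's z: C = ½·ln((1+r)/(1−r)) = ½·ln(2.2787) = 0.4118.
n = ((z_{α/2} + z_β)/C)² + 3.
(1.960 + 0.842) / 0.4118 = 2.802 / 0.4118 = 6.804.
n = 6.804² + 3 = 46.30 + 3 = 49.3.
Round up.

n = 50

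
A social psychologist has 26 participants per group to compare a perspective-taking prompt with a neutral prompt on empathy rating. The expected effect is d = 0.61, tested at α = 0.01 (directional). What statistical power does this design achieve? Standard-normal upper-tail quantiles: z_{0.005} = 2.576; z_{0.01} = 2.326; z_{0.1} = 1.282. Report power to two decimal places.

For two equal groups, power = Φ(d·√(n/2) − z_{α}).
d·√(n/2) = 0.61 × √(26/2) = 0.61 × 3.606 = 2.199.
z_β = 2.199 − 2.326 = -0.127.
Power = Φ(-0.127) = 0.450.

power ≈ 0.45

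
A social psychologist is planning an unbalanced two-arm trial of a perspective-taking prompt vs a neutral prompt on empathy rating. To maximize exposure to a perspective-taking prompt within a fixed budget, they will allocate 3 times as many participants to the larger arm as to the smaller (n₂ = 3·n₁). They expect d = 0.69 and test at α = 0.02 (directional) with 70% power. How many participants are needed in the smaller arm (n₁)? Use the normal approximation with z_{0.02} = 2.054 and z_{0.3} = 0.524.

n₁ = 19

With allocation ratio k = n₂/n₁ = 3, Var(x̄₁−x̄₂) = σ²(1/n₁ + 1/(k·n₁)) = σ²·(k+1)/(k·n₁).
So n₁ = (1 + 1/k)·((z_{α} + z_β)/d)² = 1.333 × (2.578/0.69)².
n₁ = 1.333 × 13.96 = 18.6.
Round up: n₁ = 19, giving n₂ = 3 × 19 = 57.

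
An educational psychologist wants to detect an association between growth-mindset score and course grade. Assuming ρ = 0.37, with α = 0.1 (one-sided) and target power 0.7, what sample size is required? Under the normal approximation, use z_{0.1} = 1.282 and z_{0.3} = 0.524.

Fisher's z: C = ½·ln((1+r)/(1−r)) = ½·ln(2.1746) = 0.3884.
n = ((z_{α} + z_β)/C)² + 3.
(1.282 + 0.524) / 0.3884 = 1.806 / 0.3884 = 4.650.
n = 4.650² + 3 = 21.62 + 3 = 24.6.
Round up.

n = 25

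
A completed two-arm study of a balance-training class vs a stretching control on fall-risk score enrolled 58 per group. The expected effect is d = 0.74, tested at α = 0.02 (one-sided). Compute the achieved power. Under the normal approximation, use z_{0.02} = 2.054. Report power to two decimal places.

power ≈ 0.97

For two equal groups, power = Φ(d·√(n/2) − z_{α}).
d·√(n/2) = 0.74 × √(58/2) = 0.74 × 5.385 = 3.985.
z_β = 3.985 − 2.054 = 1.931.
Power = Φ(1.931) = 0.973.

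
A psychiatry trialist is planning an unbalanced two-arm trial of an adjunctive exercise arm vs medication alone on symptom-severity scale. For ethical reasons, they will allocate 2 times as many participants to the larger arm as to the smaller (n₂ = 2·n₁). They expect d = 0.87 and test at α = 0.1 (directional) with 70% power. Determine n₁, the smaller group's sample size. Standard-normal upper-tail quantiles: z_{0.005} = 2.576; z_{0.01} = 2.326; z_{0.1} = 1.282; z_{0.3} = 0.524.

With allocation ratio k = n₂/n₁ = 2, Var(x̄₁−x̄₂) = σ²(1/n₁ + 1/(k·n₁)) = σ²·(k+1)/(k·n₁).
So n₁ = (1 + 1/k)·((z_{α} + z_β)/d)² = 1.500 × (1.806/0.87)².
n₁ = 1.500 × 4.31 = 6.5.
Round up: n₁ = 7, giving n₂ = 2 × 7 = 14.

n₁ = 7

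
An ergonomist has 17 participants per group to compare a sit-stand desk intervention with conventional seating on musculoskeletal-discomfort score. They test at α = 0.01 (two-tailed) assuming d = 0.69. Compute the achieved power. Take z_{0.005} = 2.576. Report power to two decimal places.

For two equal groups, power = Φ(d·√(n/2) − z_{α/2}).
d·√(n/2) = 0.69 × √(17/2) = 0.69 × 2.915 = 2.012.
z_β = 2.012 − 2.576 = -0.564.
Power = Φ(-0.564) = 0.286.

power ≈ 0.29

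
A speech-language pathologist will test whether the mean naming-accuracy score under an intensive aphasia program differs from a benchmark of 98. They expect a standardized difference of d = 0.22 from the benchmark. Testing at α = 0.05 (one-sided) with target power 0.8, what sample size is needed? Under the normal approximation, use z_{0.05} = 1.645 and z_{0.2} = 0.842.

n = 128

For a one-sample test: n = ((z_{α} + z_β) / d)².
z_{α} + z_β = 1.645 + 0.842 = 2.487.
n = (2.487 / 0.22)² = 11.305² = 127.79.
Round up.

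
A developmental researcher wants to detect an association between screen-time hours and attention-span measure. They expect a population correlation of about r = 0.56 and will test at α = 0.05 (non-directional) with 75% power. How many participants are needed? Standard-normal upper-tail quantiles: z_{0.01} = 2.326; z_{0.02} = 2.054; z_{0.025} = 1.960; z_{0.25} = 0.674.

Fisher's z: C = ½·ln((1+r)/(1−r)) = ½·ln(3.5455) = 0.6328.
n = ((z_{α/2} + z_β)/C)² + 3.
(1.960 + 0.674) / 0.6328 = 2.634 / 0.6328 = 4.162.
n = 4.162² + 3 = 17.33 + 3 = 20.3.
Round up.

n = 21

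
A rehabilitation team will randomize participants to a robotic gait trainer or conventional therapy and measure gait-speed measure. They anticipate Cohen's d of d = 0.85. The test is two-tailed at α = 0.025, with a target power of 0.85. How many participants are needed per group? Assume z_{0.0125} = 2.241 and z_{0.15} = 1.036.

For two independent groups with equal n: n = 2·((z_{α/2} + z_β) / d)².
z_{α/2} + z_β = 2.241 + 1.036 = 3.277.
n = 2 × (3.277 / 0.85)² = 2 × 3.855² = 2 × 14.86 = 29.7.
Round up to the next whole participant.

n = 30 per group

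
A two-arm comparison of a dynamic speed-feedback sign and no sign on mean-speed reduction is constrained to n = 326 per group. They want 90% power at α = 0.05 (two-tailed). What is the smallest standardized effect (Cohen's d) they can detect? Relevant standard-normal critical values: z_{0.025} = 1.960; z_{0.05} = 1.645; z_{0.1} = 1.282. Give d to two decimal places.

For two independent groups of n = 326 each: d_min = (z_{α/2} + z_β)·√(2/n).
z-sum = 1.960 + 1.282 = 3.242.
d_min = 3.242 × √(2/326) = 3.242 × 0.0783 = 0.254.

d_min ≈ 0.25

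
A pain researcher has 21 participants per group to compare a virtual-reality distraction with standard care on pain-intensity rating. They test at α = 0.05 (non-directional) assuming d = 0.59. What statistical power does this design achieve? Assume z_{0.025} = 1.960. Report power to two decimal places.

For two equal groups, power = Φ(d·√(n/2) − z_{α/2}).
d·√(n/2) = 0.59 × √(21/2) = 0.59 × 3.240 = 1.912.
z_β = 1.912 − 1.960 = -0.048.
Power = Φ(-0.048) = 0.481.

power ≈ 0.48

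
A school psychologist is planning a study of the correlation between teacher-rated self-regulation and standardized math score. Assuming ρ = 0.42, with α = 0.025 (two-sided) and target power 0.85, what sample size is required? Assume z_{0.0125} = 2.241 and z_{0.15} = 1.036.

n = 57

Fisher's z: C = ½·ln((1+r)/(1−r)) = ½·ln(2.4483) = 0.4477.
n = ((z_{α/2} + z_β)/C)² + 3.
(2.241 + 1.036) / 0.4477 = 3.277 / 0.4477 = 7.320.
n = 7.320² + 3 = 53.58 + 3 = 56.6.
Round up.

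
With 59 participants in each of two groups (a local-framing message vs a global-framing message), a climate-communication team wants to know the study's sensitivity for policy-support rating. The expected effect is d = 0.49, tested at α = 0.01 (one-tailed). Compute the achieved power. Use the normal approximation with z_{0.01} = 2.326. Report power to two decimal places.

For two equal groups, power = Φ(d·√(n/2) − z_{α}).
d·√(n/2) = 0.49 × √(59/2) = 0.49 × 5.431 = 2.661.
z_β = 2.661 − 2.326 = 0.335.
Power = Φ(0.335) = 0.631.

power ≈ 0.63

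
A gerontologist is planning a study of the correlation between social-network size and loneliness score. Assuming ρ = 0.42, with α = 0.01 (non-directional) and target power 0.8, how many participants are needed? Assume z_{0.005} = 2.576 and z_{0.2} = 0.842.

n = 62

Fisher's z: C = ½·ln((1+r)/(1−r)) = ½·ln(2.4483) = 0.4477.
n = ((z_{α/2} + z_β)/C)² + 3.
(2.576 + 0.842) / 0.4477 = 3.418 / 0.4477 = 7.635.
n = 7.635² + 3 = 58.29 + 3 = 61.3.
Round up.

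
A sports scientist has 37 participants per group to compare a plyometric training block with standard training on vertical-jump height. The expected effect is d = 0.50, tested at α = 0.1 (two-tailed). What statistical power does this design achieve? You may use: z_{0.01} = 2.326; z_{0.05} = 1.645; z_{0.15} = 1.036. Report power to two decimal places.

For two equal groups, power = Φ(d·√(n/2) − z_{α/2}).
d·√(n/2) = 0.50 × √(37/2) = 0.50 × 4.301 = 2.151.
z_β = 2.151 − 1.645 = 0.506.
Power = Φ(0.506) = 0.693.

power ≈ 0.69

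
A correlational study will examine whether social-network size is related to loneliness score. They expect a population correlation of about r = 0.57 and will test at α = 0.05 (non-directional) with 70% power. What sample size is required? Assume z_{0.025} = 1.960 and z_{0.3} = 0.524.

Fisher's z: C = ½·ln((1+r)/(1−r)) = ½·ln(3.6512) = 0.6475.
n = ((z_{α/2} + z_β)/C)² + 3.
(1.960 + 0.524) / 0.6475 = 2.484 / 0.6475 = 3.836.
n = 3.836² + 3 = 14.72 + 3 = 17.7.
Round up.

n = 18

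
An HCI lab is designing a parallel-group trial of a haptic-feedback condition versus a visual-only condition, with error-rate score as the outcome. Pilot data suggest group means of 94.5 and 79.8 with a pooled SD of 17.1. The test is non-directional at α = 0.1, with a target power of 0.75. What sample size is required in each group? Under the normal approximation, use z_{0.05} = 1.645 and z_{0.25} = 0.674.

n = 15 per group

Cohen's d = |M₁ − M₂| / SD_pooled = |94.5 − 79.8| / 17.1 = 14.7 / 17.1 = 0.860.
For two independent groups with equal n: n = 2·((z_{α/2} + z_β) / d)².
z_{α/2} + z_β = 1.645 + 0.674 = 2.319.
n = 2 × (2.319 / 0.860)² = 2 × 2.697² = 2 × 7.27 = 14.5.
Round up to the next whole participant.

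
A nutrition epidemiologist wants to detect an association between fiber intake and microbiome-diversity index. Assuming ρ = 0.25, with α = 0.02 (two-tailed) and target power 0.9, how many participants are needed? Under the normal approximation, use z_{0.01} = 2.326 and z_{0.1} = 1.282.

Fisher's z: C = ½·ln((1+r)/(1−r)) = ½·ln(1.6667) = 0.2554.
n = ((z_{α/2} + z_β)/C)² + 3.
(2.326 + 1.282) / 0.2554 = 3.608 / 0.2554 = 14.127.
n = 14.127² + 3 = 199.57 + 3 = 202.6.
Round up.

n = 203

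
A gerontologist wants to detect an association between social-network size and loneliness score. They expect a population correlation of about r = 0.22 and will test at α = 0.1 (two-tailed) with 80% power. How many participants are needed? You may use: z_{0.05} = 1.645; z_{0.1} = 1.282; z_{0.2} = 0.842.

n = 127

Fisher's z: C = ½·ln((1+r)/(1−r)) = ½·ln(1.5641) = 0.2237.
n = ((z_{α/2} + z_β)/C)² + 3.
(1.645 + 0.842) / 0.2237 = 2.487 / 0.2237 = 11.118.
n = 11.118² + 3 = 123.60 + 3 = 126.6.
Round up.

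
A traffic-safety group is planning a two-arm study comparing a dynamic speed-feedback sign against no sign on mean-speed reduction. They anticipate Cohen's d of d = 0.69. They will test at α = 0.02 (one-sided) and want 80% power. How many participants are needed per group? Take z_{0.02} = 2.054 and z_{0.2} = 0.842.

For two independent groups with equal n: n = 2·((z_{α} + z_β) / d)².
z_{α} + z_β = 2.054 + 0.842 = 2.896.
n = 2 × (2.896 / 0.69)² = 2 × 4.197² = 2 × 17.62 = 35.2.
Round up to the next whole participant.

n = 36 per group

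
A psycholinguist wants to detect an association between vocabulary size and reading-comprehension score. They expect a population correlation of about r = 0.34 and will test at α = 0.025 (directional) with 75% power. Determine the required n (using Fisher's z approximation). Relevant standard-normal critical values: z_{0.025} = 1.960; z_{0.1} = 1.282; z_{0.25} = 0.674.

Fisher's z: C = ½·ln((1+r)/(1−r)) = ½·ln(2.0303) = 0.3541.
n = ((z_{α} + z_β)/C)² + 3.
(1.960 + 0.674) / 0.3541 = 2.634 / 0.3541 = 7.439.
n = 7.439² + 3 = 55.33 + 3 = 58.3.
Round up.

n = 59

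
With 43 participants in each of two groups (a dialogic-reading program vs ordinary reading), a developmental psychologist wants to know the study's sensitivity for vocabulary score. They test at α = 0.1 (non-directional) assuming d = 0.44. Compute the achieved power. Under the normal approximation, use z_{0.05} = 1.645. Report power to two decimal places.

power ≈ 0.65

For two equal groups, power = Φ(d·√(n/2) − z_{α/2}).
d·√(n/2) = 0.44 × √(43/2) = 0.44 × 4.637 = 2.040.
z_β = 2.040 − 1.645 = 0.395.
Power = Φ(0.395) = 0.654.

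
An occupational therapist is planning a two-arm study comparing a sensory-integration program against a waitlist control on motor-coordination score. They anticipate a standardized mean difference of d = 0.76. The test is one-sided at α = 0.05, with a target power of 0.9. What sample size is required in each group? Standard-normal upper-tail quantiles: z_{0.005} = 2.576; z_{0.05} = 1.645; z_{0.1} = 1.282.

For two independent groups with equal n: n = 2·((z_{α} + z_β) / d)².
z_{α} + z_β = 1.645 + 1.282 = 2.927.
n = 2 × (2.927 / 0.76)² = 2 × 3.851² = 2 × 14.83 = 29.7.
Round up to the next whole participant.

n = 30 per group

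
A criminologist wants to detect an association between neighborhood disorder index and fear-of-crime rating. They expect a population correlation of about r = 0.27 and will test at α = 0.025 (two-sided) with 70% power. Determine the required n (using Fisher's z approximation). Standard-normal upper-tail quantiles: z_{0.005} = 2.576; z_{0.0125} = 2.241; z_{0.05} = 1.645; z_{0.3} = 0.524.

Fisher's z: C = ½·ln((1+r)/(1−r)) = ½·ln(1.7397) = 0.2769.
n = ((z_{α/2} + z_β)/C)² + 3.
(2.241 + 0.524) / 0.2769 = 2.765 / 0.2769 = 9.986.
n = 9.986² + 3 = 99.71 + 3 = 102.7.
Round up.

n = 103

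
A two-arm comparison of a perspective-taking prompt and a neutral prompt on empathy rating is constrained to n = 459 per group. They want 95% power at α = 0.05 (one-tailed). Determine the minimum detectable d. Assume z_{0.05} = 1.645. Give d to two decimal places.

d_min ≈ 0.22

For two independent groups of n = 459 each: d_min = (z_{α} + z_β)·√(2/n).
z-sum = 1.645 + 1.645 = 3.290.
d_min = 3.290 × √(2/459) = 3.290 × 0.0660 = 0.217.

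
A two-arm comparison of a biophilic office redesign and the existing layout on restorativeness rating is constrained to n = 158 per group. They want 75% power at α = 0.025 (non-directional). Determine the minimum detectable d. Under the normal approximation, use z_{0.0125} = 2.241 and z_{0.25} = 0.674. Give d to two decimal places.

d_min ≈ 0.33

For two independent groups of n = 158 each: d_min = (z_{α/2} + z_β)·√(2/n).
z-sum = 2.241 + 0.674 = 2.915.
d_min = 2.915 × √(2/158) = 2.915 × 0.1125 = 0.328.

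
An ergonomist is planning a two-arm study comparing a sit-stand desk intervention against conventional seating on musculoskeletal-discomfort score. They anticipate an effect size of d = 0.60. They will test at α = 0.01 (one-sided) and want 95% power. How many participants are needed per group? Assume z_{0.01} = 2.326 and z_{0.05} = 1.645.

For two independent groups with equal n: n = 2·((z_{α} + z_β) / d)².
z_{α} + z_β = 2.326 + 1.645 = 3.971.
n = 2 × (3.971 / 0.60)² = 2 × 6.618² = 2 × 43.80 = 87.6.
Round up to the next whole participant.

n = 88 per group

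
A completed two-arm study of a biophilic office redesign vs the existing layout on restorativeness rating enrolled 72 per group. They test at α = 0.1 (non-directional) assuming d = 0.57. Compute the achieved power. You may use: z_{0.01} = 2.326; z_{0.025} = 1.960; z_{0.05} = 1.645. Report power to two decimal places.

For two equal groups, power = Φ(d·√(n/2) − z_{α/2}).
d·√(n/2) = 0.57 × √(72/2) = 0.57 × 6.000 = 3.420.
z_β = 3.420 − 1.645 = 1.775.
Power = Φ(1.775) = 0.962.

power ≈ 0.96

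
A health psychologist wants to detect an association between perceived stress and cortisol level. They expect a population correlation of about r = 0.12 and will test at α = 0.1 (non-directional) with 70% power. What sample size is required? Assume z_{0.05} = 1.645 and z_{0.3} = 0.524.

n = 327

Fisher's z: C = ½·ln((1+r)/(1−r)) = ½·ln(1.2727) = 0.1206.
n = ((z_{α/2} + z_β)/C)² + 3.
(1.645 + 0.524) / 0.1206 = 2.169 / 0.1206 = 17.985.
n = 17.985² + 3 = 323.46 + 3 = 326.5.
Round up.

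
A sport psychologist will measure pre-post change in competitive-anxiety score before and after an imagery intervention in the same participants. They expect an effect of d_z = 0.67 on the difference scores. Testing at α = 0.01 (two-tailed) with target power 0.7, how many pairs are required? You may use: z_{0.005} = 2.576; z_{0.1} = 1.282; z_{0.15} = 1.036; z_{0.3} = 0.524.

n = 22 pairs

For a paired (one-sample on differences) test: n = ((z_{α/2} + z_β) / d)².
z_{α/2} + z_β = 2.576 + 0.524 = 3.100.
n = (3.100 / 0.67)² = 4.627² = 21.41.
Round up.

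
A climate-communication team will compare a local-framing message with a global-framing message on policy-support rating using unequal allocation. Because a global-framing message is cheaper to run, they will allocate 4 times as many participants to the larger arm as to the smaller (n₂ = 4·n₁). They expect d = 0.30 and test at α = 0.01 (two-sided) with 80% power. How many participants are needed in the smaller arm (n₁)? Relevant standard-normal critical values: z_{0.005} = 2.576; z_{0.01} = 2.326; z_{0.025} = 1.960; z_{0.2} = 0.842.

With allocation ratio k = n₂/n₁ = 4, Var(x̄₁−x̄₂) = σ²(1/n₁ + 1/(k·n₁)) = σ²·(k+1)/(k·n₁).
So n₁ = (1 + 1/k)·((z_{α/2} + z_β)/d)² = 1.250 × (3.418/0.30)².
n₁ = 1.250 × 129.81 = 162.3.
Round up: n₁ = 163, giving n₂ = 4 × 163 = 652.

n₁ = 163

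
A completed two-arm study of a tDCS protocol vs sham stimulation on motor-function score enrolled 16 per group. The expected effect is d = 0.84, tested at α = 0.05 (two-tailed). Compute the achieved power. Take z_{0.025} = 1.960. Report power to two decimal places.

For two equal groups, power = Φ(d·√(n/2) − z_{α/2}).
d·√(n/2) = 0.84 × √(16/2) = 0.84 × 2.828 = 2.376.
z_β = 2.376 − 1.960 = 0.416.
Power = Φ(0.416) = 0.661.

power ≈ 0.66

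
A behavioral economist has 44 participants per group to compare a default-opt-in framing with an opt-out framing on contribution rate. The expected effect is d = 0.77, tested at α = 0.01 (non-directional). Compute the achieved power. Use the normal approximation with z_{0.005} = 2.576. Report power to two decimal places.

power ≈ 0.85

For two equal groups, power = Φ(d·√(n/2) − z_{α/2}).
d·√(n/2) = 0.77 × √(44/2) = 0.77 × 4.690 = 3.612.
z_β = 3.612 − 2.576 = 1.036.
Power = Φ(1.036) = 0.850.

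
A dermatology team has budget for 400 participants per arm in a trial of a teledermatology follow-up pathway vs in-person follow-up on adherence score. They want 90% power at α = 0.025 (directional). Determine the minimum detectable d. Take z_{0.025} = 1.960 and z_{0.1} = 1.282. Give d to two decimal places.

For two independent groups of n = 400 each: d_min = (z_{α} + z_β)·√(2/n).
z-sum = 1.960 + 1.282 = 3.242.
d_min = 3.242 × √(2/400) = 3.242 × 0.0707 = 0.229.

d_min ≈ 0.23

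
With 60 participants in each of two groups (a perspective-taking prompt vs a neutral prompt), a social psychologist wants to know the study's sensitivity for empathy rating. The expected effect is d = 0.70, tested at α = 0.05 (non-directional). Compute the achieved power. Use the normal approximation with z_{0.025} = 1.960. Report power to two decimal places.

For two equal groups, power = Φ(d·√(n/2) − z_{α/2}).
d·√(n/2) = 0.70 × √(60/2) = 0.70 × 5.477 = 3.834.
z_β = 3.834 − 1.960 = 1.874.
Power = Φ(1.874) = 0.970.

power ≈ 0.97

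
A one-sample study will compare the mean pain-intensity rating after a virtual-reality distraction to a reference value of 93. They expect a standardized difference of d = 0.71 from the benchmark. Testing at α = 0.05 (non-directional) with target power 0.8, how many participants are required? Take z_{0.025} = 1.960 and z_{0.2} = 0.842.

n = 16

For a one-sample test: n = ((z_{α/2} + z_β) / d)².
z_{α/2} + z_β = 1.960 + 0.842 = 2.802.
n = (2.802 / 0.71)² = 3.946² = 15.57.
Round up.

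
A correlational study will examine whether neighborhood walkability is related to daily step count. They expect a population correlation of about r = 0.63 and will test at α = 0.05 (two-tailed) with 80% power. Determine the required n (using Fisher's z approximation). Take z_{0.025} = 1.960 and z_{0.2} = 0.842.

n = 18

Fisher's z: C = ½·ln((1+r)/(1−r)) = ½·ln(4.4054) = 0.7414.
n = ((z_{α/2} + z_β)/C)² + 3.
(1.960 + 0.842) / 0.7414 = 2.802 / 0.7414 = 3.779.
n = 3.779² + 3 = 14.28 + 3 = 17.3.
Round up.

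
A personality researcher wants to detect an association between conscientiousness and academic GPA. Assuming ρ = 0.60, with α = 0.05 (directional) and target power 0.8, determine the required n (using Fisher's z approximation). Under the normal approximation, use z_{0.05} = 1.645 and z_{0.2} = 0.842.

Fisher's z: C = ½·ln((1+r)/(1−r)) = ½·ln(4.0000) = 0.6931.
n = ((z_{α} + z_β)/C)² + 3.
(1.645 + 0.842) / 0.6931 = 2.487 / 0.6931 = 3.588.
n = 3.588² + 3 = 12.88 + 3 = 15.9.
Round up.

n = 16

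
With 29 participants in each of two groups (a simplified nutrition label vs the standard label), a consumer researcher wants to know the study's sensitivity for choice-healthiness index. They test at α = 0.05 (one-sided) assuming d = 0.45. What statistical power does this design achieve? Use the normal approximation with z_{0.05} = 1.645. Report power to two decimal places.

For two equal groups, power = Φ(d·√(n/2) − z_{α}).
d·√(n/2) = 0.45 × √(29/2) = 0.45 × 3.808 = 1.714.
z_β = 1.714 − 1.645 = 0.069.
Power = Φ(0.069) = 0.527.

power ≈ 0.53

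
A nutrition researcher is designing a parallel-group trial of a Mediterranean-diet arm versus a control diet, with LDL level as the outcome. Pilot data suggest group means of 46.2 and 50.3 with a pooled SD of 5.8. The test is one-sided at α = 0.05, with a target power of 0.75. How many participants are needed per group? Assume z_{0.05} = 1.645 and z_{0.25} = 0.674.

Cohen's d = |M₁ − M₂| / SD_pooled = |46.2 − 50.3| / 5.8 = 4.1 / 5.8 = 0.707.
For two independent groups with equal n: n = 2·((z_{α} + z_β) / d)².
z_{α} + z_β = 1.645 + 0.674 = 2.319.
n = 2 × (2.319 / 0.707)² = 2 × 3.280² = 2 × 10.76 = 21.5.
Round up to the next whole participant.

n = 22 per group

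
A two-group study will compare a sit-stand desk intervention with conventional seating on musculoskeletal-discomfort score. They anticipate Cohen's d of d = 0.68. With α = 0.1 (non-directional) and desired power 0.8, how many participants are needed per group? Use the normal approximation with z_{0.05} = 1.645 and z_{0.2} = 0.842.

n = 27 per group

For two independent groups with equal n: n = 2·((z_{α/2} + z_β) / d)².
z_{α/2} + z_β = 1.645 + 0.842 = 2.487.
n = 2 × (2.487 / 0.68)² = 2 × 3.657² = 2 × 13.38 = 26.8.
Round up to the next whole participant.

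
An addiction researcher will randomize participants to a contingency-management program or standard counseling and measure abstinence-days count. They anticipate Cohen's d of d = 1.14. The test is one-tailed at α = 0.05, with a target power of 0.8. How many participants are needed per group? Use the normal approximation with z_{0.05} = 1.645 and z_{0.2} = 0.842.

For two independent groups with equal n: n = 2·((z_{α} + z_β) / d)².
z_{α} + z_β = 1.645 + 0.842 = 2.487.
n = 2 × (2.487 / 1.14)² = 2 × 2.182² = 2 × 4.76 = 9.5.
Round up to the next whole participant.

n = 10 per group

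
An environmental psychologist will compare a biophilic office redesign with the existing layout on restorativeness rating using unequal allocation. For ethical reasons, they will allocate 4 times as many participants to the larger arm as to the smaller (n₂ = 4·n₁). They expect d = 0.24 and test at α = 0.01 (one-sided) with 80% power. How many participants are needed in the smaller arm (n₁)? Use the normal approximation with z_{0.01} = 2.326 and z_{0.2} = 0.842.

n₁ = 218

With allocation ratio k = n₂/n₁ = 4, Var(x̄₁−x̄₂) = σ²(1/n₁ + 1/(k·n₁)) = σ²·(k+1)/(k·n₁).
So n₁ = (1 + 1/k)·((z_{α} + z_β)/d)² = 1.250 × (3.168/0.24)².
n₁ = 1.250 × 174.24 = 217.8.
Round up: n₁ = 218, giving n₂ = 4 × 218 = 872.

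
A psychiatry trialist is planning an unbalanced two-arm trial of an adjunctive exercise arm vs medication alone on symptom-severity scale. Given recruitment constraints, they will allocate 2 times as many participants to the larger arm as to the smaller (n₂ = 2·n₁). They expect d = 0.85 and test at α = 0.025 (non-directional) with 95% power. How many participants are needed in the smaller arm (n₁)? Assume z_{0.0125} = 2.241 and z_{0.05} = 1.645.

With allocation ratio k = n₂/n₁ = 2, Var(x̄₁−x̄₂) = σ²(1/n₁ + 1/(k·n₁)) = σ²·(k+1)/(k·n₁).
So n₁ = (1 + 1/k)·((z_{α/2} + z_β)/d)² = 1.500 × (3.886/0.85)².
n₁ = 1.500 × 20.90 = 31.4.
Round up: n₁ = 32, giving n₂ = 2 × 32 = 64.

n₁ = 32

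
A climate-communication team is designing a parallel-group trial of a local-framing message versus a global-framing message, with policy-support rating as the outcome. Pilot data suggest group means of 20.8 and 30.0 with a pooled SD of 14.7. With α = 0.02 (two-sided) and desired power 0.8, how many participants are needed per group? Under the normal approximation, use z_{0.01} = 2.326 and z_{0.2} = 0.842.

n = 52 per group

Cohen's d = |M₁ − M₂| / SD_pooled = |20.8 − 30.0| / 14.7 = 9.2 / 14.7 = 0.626.
For two independent groups with equal n: n = 2·((z_{α/2} + z_β) / d)².
z_{α/2} + z_β = 2.326 + 0.842 = 3.168.
n = 2 × (3.168 / 0.626)² = 2 × 5.061² = 2 × 25.61 = 51.2.
Round up to the next whole participant.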